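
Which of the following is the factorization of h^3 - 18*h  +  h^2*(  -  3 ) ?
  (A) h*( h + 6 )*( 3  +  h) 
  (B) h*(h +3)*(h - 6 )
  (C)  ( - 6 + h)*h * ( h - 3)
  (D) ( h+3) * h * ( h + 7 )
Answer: B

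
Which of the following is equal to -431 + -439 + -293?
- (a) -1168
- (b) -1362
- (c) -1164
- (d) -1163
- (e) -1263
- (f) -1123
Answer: d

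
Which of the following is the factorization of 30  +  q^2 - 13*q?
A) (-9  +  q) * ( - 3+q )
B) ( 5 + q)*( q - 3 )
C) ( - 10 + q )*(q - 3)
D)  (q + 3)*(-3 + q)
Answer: C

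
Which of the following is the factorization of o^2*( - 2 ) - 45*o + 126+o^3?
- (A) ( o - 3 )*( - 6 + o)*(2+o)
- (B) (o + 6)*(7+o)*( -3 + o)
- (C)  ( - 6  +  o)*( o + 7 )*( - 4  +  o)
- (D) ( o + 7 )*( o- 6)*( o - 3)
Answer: D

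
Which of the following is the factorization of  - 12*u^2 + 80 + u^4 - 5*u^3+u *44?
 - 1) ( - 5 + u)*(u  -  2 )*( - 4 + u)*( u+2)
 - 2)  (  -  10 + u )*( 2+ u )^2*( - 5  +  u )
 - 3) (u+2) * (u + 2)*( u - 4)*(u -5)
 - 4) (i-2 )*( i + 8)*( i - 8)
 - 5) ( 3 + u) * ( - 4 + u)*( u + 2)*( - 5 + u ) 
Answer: 3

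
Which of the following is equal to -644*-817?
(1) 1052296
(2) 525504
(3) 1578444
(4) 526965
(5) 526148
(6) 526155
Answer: 5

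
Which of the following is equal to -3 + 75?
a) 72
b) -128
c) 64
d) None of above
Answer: a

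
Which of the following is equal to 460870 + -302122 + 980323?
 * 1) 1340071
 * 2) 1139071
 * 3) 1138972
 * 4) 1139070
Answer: 2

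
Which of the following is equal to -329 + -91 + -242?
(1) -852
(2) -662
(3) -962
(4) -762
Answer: 2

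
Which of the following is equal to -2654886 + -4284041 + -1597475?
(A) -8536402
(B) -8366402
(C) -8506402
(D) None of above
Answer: A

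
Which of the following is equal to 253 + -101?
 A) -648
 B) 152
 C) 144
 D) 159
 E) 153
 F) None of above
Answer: B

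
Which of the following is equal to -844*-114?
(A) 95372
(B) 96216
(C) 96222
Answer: B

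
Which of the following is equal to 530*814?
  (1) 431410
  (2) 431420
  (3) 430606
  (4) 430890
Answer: 2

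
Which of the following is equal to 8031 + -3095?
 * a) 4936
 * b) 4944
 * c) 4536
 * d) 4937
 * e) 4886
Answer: a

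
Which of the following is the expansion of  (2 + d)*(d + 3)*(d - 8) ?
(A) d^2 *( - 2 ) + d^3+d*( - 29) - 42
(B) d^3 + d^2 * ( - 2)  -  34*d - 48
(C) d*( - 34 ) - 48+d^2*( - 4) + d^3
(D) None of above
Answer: D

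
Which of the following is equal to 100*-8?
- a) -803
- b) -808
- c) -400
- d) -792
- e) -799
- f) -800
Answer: f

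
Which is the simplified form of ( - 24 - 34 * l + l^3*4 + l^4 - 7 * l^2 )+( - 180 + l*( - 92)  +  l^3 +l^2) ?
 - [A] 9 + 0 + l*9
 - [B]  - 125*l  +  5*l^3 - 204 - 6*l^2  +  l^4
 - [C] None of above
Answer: C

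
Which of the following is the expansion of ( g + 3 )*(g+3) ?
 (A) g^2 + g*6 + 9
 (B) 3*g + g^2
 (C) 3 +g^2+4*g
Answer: A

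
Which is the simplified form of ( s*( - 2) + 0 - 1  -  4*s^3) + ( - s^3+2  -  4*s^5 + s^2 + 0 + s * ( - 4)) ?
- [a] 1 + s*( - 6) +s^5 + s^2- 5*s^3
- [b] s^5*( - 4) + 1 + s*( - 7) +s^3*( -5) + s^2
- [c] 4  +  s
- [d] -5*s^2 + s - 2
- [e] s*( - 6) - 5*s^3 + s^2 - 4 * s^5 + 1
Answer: e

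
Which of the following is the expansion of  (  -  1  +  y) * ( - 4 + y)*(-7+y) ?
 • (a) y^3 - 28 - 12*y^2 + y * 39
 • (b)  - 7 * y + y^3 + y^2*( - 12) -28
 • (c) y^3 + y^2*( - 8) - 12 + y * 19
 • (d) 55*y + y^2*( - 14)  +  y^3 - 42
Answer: a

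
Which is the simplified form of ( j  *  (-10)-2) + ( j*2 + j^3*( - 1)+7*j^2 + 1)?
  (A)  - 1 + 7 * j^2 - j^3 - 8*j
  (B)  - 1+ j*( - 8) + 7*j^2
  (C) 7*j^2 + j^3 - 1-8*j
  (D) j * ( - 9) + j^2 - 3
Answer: A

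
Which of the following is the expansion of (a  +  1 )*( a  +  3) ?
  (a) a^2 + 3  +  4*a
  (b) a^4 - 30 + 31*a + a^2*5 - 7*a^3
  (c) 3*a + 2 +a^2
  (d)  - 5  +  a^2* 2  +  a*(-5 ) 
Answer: a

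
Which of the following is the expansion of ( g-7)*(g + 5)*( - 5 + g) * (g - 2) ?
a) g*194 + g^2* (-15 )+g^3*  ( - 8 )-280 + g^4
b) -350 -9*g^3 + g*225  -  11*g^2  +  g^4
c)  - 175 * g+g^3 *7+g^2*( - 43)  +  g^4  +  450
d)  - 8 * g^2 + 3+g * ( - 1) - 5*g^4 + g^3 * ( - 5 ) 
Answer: b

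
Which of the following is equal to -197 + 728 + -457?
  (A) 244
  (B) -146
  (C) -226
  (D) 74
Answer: D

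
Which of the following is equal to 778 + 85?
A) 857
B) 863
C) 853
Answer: B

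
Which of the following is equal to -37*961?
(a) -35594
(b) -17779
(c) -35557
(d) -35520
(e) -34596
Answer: c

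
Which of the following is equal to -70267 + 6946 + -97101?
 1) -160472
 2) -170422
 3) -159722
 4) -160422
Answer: 4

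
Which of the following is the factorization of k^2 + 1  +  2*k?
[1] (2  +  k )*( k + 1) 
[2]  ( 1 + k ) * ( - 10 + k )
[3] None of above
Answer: 3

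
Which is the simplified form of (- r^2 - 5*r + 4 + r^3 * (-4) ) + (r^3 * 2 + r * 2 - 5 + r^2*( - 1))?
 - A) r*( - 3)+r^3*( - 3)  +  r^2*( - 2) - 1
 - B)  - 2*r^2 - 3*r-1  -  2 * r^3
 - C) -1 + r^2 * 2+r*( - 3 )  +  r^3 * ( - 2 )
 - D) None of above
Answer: B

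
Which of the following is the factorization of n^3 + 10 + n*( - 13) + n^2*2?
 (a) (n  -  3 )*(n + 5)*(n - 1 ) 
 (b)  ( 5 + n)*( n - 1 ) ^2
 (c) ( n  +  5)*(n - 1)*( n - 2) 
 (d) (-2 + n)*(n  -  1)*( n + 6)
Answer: c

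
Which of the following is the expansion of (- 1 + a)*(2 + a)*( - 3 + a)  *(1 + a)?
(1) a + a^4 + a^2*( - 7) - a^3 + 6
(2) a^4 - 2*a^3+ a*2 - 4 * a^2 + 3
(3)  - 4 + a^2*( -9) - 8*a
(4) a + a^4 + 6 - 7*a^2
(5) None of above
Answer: 1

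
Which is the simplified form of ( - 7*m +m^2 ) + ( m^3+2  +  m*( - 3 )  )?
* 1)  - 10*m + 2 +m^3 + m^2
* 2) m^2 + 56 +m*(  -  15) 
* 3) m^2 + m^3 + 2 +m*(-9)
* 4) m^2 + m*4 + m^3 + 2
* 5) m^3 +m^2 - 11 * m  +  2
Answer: 1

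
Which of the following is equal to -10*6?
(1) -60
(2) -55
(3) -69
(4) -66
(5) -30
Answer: 1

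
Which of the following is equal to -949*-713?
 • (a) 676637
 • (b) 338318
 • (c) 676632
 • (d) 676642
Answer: a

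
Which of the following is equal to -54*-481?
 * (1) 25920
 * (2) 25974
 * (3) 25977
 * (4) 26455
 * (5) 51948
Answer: 2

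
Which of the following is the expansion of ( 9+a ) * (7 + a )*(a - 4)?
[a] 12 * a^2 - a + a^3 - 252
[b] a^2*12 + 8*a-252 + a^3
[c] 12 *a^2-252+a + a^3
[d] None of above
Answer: a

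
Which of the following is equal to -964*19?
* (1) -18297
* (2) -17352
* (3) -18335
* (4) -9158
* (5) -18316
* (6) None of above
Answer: 5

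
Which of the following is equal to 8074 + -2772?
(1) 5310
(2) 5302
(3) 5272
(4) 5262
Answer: 2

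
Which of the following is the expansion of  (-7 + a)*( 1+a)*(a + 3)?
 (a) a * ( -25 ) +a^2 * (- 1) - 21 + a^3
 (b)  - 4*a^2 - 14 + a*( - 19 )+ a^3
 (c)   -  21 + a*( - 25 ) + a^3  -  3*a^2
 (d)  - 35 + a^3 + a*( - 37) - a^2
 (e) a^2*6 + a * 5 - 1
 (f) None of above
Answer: c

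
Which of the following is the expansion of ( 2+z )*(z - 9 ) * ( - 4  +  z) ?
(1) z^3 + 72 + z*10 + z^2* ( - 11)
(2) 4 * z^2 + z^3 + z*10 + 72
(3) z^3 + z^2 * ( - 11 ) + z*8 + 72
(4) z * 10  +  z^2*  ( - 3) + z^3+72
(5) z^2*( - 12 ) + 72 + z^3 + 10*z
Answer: 1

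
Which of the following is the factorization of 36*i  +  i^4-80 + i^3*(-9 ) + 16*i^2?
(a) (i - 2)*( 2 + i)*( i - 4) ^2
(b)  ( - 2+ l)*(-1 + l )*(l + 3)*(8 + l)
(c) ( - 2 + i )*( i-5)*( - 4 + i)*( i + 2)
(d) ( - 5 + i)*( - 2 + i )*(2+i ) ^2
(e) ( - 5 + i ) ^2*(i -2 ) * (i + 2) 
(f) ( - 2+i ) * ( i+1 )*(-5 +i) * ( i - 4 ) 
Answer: c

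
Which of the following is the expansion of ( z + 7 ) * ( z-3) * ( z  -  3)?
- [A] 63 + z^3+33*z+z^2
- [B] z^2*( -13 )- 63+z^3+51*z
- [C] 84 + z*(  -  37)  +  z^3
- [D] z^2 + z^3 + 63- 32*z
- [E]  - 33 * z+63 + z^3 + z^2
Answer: E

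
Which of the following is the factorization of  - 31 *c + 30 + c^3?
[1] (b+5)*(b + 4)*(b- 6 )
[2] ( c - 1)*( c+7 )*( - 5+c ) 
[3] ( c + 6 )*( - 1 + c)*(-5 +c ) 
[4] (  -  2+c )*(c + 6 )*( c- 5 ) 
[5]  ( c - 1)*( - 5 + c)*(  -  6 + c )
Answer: 3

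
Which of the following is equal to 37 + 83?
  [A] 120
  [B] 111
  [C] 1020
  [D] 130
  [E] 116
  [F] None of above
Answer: A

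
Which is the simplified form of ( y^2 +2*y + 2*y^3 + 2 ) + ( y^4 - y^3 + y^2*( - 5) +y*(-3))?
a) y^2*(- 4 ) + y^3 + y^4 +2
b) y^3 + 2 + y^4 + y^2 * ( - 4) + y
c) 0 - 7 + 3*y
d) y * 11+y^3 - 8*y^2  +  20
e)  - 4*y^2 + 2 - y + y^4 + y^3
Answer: e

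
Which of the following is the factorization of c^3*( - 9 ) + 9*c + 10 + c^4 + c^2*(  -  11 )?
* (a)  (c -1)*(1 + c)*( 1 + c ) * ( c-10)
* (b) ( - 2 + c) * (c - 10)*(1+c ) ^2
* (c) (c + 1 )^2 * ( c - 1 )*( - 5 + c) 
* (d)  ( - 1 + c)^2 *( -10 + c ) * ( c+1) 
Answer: a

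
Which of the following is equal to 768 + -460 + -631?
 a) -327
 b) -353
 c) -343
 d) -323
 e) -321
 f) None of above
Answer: d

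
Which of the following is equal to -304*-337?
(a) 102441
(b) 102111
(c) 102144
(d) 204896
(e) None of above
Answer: e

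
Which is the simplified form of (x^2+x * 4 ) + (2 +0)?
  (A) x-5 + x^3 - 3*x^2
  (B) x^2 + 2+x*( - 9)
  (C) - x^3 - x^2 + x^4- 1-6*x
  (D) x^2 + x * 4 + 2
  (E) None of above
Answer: D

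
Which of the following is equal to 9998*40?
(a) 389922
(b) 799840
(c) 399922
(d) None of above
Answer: d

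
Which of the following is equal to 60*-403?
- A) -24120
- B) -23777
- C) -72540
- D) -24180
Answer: D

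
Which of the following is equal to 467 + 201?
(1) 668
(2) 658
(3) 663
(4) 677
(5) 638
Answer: 1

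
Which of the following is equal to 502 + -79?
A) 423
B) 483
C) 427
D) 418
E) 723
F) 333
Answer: A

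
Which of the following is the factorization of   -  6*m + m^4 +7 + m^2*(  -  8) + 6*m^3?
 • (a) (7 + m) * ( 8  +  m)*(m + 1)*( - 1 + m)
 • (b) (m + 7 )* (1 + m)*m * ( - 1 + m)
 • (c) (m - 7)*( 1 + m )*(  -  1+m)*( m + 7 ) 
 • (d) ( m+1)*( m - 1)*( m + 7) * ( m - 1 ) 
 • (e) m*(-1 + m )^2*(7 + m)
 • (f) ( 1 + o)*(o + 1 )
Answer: d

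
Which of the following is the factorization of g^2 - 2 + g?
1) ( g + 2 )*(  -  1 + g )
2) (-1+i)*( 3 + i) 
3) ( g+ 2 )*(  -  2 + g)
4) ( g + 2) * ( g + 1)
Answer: 1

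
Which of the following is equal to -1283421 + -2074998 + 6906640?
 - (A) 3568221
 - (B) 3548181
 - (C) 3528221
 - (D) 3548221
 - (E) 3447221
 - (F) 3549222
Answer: D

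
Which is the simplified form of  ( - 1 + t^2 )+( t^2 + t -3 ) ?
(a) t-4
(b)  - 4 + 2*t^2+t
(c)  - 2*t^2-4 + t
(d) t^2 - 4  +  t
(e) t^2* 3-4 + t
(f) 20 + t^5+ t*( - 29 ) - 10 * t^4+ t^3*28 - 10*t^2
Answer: b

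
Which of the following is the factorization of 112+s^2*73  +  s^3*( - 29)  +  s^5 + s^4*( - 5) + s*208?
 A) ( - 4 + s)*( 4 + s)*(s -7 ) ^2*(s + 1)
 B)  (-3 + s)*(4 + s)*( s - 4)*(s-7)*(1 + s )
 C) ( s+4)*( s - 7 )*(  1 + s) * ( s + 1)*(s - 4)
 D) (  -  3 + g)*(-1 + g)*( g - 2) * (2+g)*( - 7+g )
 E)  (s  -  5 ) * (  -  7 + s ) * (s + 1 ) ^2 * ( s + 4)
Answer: C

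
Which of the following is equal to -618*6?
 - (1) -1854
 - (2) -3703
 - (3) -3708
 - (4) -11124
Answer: 3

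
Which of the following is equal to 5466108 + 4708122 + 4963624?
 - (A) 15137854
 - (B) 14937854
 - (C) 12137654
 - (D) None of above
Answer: A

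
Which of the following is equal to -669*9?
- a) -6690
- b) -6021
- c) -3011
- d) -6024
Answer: b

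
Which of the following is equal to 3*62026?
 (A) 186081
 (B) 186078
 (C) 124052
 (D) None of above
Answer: B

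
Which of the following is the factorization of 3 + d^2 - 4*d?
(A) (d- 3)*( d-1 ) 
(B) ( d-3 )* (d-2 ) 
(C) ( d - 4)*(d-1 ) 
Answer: A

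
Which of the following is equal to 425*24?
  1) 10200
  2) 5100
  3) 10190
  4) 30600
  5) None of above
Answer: 1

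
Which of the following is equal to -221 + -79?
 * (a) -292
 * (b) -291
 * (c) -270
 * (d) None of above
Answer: d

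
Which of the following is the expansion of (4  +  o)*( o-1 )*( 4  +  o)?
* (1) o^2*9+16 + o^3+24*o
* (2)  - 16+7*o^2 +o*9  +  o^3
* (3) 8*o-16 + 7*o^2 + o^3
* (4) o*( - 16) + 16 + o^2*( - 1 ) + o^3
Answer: 3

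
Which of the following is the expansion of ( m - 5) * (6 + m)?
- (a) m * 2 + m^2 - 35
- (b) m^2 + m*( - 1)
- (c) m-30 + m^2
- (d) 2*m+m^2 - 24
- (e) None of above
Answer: c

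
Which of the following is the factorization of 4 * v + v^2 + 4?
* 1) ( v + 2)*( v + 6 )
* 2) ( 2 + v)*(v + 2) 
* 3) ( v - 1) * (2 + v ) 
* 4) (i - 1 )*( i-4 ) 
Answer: 2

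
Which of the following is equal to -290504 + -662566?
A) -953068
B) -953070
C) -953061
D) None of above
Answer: B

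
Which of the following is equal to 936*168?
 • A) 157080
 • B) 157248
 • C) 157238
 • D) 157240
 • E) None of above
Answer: B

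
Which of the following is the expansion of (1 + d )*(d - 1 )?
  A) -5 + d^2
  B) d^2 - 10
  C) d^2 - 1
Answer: C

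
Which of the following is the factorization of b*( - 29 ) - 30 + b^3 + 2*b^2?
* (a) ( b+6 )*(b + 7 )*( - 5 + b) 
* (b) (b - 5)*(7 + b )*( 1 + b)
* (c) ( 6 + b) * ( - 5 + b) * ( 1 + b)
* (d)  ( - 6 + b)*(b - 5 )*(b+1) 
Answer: c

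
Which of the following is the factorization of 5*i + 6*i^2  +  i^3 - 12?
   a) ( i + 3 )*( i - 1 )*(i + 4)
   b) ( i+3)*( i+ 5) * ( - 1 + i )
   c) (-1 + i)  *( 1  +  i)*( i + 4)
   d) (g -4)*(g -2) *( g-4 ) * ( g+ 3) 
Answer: a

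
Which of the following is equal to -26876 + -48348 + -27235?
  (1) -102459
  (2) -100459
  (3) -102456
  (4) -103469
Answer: 1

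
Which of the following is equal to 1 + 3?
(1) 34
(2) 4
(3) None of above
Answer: 2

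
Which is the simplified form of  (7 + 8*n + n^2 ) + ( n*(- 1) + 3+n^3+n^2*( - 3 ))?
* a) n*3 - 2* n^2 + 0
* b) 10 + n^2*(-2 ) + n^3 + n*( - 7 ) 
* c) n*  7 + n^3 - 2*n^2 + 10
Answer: c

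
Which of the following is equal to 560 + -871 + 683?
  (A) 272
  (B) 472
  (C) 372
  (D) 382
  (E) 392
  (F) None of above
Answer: C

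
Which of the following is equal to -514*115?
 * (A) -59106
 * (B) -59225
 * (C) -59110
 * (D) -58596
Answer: C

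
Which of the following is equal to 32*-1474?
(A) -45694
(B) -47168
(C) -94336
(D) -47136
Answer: B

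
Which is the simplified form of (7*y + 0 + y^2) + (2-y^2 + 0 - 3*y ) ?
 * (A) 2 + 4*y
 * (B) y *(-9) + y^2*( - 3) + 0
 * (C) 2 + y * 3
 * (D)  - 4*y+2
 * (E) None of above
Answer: A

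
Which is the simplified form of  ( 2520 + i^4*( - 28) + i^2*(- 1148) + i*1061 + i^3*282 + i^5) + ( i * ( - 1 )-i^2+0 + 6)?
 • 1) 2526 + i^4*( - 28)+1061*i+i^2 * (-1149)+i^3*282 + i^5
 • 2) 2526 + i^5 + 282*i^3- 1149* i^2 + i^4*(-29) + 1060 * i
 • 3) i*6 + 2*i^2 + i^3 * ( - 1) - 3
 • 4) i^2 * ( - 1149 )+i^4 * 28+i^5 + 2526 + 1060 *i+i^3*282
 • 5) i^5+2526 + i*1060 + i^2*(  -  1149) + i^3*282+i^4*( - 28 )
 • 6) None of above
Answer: 5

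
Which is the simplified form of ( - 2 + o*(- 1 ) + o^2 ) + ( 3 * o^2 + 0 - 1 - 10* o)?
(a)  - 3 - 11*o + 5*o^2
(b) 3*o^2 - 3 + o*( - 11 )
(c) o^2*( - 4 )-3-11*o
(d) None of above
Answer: d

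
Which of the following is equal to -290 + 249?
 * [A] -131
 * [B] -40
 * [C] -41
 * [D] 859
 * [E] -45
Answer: C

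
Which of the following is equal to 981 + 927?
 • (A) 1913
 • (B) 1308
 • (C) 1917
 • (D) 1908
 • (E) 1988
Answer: D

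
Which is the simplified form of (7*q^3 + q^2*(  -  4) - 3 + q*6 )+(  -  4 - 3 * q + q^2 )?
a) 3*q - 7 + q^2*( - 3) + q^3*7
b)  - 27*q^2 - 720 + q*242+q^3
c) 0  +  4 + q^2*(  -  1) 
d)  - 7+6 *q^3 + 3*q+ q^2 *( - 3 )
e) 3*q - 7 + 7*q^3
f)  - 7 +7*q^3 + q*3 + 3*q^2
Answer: a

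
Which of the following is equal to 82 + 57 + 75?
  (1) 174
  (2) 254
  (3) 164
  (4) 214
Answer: 4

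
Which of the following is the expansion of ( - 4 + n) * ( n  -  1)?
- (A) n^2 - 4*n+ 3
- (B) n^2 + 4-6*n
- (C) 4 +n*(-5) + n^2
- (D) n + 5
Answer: C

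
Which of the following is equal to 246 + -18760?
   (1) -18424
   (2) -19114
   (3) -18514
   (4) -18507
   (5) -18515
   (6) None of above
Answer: 3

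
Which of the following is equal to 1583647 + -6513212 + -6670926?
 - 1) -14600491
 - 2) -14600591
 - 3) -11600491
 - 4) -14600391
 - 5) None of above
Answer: 3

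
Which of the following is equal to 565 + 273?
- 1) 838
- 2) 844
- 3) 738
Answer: 1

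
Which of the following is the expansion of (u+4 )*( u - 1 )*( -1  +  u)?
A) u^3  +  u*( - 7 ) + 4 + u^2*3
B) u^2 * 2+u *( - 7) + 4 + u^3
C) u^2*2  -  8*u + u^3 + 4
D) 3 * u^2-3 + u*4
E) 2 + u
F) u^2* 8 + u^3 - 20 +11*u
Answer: B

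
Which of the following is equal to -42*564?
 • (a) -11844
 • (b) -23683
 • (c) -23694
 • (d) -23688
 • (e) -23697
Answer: d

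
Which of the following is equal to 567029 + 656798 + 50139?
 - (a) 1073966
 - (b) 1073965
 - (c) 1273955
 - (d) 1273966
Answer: d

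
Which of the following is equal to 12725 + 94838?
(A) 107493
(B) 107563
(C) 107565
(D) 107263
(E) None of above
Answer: B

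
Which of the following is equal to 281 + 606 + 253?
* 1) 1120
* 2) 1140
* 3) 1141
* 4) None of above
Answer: 2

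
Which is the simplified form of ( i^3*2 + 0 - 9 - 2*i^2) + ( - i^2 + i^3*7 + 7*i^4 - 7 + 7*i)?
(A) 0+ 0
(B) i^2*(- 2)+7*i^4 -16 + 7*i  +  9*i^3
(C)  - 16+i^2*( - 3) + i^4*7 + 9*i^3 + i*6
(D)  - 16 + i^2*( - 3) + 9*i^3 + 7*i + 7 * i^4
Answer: D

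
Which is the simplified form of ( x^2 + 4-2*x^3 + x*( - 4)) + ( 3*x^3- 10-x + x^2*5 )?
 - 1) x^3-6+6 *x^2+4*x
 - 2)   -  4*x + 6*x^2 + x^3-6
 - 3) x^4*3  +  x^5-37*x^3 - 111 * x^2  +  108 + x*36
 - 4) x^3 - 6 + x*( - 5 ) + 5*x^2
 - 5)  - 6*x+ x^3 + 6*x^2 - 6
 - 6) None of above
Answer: 6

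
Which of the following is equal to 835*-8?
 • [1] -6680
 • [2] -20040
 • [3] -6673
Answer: 1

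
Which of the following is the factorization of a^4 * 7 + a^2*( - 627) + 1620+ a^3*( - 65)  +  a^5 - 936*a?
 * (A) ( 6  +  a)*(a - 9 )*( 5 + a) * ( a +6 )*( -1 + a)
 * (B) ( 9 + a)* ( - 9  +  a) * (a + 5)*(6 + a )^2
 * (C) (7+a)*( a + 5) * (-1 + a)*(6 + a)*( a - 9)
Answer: A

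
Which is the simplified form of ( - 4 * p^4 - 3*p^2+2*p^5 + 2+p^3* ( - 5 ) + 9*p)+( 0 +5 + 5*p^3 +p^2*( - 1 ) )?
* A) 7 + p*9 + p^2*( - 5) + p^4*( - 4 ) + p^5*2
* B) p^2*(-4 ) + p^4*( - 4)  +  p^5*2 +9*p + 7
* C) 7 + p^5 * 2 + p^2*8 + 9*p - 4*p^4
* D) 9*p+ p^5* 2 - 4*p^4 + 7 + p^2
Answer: B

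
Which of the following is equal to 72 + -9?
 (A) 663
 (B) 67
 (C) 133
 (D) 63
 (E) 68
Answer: D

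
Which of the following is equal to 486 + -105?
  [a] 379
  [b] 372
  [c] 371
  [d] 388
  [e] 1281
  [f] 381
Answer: f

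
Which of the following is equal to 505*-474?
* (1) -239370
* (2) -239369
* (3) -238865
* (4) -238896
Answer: 1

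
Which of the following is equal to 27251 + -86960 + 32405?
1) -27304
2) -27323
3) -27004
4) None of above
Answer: 1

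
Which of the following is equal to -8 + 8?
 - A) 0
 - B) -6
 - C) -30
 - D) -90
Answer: A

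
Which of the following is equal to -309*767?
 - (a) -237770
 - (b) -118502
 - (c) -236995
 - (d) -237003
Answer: d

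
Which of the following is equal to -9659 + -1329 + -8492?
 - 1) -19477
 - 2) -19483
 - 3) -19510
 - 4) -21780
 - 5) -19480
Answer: 5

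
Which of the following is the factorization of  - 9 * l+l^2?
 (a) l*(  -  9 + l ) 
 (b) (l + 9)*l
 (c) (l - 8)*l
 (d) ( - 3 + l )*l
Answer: a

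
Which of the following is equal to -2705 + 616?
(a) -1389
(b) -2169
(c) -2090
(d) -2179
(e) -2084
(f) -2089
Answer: f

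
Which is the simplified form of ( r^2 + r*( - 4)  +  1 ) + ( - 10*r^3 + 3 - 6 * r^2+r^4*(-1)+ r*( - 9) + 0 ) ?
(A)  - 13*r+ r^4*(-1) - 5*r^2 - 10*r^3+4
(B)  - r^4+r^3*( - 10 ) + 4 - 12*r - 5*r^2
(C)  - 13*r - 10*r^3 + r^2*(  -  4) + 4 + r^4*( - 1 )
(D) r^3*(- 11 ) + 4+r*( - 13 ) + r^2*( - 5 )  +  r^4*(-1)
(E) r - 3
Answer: A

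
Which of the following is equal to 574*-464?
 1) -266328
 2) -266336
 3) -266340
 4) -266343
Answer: 2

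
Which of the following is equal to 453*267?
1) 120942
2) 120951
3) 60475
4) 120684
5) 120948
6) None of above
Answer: 2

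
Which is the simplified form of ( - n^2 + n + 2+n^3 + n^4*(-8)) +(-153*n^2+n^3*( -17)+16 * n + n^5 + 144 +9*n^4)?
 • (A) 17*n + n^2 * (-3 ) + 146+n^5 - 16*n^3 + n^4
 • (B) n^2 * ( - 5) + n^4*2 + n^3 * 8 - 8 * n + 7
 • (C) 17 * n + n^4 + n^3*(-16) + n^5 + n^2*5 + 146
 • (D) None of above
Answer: D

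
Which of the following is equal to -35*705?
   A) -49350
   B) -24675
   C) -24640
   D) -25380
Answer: B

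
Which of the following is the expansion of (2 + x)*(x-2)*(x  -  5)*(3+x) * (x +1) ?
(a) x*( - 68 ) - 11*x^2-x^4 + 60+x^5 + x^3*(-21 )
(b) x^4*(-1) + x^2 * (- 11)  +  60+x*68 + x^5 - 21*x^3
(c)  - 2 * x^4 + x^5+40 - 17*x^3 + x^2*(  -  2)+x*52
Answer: b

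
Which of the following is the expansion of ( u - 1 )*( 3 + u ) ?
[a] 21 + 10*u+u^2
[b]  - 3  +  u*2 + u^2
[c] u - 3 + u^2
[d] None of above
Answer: b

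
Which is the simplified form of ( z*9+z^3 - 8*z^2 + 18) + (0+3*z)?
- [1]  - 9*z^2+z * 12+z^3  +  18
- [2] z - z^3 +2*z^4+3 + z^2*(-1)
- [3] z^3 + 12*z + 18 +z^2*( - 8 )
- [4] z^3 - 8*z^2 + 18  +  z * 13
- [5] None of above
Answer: 3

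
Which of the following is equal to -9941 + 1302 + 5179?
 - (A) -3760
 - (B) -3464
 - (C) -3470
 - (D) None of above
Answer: D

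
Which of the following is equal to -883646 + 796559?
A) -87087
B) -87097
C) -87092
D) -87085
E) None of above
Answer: A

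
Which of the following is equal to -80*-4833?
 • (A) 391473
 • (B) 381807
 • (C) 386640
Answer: C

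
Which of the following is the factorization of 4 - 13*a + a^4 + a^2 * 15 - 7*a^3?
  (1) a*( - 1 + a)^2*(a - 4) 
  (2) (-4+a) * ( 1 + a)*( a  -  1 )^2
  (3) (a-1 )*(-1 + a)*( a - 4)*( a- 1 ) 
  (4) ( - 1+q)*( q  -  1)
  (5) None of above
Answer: 3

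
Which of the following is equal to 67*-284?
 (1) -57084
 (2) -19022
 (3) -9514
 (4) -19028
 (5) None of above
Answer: 4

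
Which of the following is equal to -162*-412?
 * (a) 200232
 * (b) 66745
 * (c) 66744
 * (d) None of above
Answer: c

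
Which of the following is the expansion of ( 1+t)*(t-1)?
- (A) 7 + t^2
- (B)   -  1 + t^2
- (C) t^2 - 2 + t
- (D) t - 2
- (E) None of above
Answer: B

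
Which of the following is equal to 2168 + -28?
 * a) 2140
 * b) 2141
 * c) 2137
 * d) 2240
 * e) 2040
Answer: a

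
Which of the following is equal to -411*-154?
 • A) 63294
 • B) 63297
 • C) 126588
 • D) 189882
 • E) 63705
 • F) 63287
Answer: A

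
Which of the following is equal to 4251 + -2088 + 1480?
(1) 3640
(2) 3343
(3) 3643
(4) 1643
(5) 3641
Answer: 3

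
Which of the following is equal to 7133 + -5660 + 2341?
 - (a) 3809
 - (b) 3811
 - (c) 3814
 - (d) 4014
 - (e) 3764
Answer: c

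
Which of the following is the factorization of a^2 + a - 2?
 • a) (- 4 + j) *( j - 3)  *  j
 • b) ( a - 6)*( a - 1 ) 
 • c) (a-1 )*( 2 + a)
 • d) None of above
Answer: c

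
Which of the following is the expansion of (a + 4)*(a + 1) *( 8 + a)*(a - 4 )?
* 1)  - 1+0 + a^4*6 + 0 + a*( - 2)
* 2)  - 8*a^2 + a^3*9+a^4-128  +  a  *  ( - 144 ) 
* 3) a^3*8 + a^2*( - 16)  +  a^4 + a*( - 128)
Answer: 2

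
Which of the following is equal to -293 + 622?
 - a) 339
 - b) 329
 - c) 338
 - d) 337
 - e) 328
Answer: b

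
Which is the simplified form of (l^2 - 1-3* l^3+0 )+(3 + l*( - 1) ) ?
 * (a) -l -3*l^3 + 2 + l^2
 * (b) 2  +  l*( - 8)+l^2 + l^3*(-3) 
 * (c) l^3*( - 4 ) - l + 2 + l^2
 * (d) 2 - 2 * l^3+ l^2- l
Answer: a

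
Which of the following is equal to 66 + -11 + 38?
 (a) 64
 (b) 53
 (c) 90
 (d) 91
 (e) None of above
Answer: e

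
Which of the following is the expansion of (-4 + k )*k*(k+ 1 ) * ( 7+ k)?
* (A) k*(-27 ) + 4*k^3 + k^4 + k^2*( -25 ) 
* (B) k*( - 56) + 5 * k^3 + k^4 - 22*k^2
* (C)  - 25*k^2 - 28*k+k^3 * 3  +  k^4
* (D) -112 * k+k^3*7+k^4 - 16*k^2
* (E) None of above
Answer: E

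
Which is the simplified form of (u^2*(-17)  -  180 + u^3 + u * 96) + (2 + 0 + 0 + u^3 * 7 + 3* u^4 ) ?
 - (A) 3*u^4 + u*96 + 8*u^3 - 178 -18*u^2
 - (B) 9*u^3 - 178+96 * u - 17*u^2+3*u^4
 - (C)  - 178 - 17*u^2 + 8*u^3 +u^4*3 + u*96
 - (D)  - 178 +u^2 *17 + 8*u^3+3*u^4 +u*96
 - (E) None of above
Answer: C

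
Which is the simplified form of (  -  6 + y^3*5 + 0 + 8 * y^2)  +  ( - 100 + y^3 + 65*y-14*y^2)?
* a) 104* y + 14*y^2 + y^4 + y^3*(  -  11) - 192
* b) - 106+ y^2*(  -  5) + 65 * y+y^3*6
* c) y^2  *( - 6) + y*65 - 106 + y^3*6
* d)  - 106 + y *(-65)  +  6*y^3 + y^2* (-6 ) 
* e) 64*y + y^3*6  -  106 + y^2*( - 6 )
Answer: c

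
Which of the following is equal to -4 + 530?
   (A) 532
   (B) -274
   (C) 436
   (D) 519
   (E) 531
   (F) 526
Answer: F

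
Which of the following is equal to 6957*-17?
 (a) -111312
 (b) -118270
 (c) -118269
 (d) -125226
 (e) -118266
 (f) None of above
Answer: c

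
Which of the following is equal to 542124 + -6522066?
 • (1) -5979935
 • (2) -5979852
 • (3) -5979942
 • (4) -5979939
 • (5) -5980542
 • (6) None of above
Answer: 3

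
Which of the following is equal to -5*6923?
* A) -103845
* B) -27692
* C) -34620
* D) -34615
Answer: D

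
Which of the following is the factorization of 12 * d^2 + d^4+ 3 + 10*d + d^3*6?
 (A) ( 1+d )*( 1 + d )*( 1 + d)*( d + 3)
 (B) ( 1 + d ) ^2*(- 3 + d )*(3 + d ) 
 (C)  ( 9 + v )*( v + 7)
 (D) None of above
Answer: A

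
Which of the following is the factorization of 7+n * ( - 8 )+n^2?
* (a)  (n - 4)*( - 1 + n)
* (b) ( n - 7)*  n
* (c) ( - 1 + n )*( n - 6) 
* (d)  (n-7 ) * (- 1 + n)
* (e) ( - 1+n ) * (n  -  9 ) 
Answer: d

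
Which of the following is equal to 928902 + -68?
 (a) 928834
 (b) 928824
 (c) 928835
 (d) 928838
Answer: a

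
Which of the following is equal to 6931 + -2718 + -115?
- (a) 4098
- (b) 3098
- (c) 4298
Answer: a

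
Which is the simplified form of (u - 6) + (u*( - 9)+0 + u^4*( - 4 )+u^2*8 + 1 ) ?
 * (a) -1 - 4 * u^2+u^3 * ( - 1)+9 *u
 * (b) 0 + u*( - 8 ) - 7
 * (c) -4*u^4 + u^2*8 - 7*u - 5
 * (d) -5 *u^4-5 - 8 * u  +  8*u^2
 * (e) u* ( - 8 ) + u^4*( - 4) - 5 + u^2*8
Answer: e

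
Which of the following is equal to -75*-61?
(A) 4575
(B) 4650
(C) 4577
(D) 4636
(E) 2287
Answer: A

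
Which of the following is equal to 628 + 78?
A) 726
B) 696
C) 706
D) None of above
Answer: C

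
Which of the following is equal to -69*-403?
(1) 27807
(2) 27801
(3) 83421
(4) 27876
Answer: 1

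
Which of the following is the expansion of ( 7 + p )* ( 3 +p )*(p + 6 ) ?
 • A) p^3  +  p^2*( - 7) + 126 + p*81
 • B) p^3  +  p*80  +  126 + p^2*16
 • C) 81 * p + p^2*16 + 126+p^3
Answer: C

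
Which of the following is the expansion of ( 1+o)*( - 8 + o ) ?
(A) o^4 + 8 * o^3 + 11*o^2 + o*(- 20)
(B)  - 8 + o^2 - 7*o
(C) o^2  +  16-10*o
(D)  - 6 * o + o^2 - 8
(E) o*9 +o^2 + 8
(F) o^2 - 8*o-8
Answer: B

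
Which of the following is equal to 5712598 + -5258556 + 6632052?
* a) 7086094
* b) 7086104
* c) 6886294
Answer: a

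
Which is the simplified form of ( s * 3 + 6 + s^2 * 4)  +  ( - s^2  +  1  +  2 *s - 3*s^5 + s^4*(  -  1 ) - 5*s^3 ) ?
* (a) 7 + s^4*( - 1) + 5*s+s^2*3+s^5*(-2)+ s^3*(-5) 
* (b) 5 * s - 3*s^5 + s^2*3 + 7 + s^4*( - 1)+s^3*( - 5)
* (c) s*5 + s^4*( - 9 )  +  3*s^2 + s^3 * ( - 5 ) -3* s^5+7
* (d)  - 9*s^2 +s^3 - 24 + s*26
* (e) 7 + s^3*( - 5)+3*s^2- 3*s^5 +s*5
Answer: b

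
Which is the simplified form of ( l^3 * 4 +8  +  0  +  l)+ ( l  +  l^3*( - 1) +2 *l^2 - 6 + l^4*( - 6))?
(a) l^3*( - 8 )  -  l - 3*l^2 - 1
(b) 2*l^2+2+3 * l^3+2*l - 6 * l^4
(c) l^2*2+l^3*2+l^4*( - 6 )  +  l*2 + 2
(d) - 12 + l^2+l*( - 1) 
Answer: b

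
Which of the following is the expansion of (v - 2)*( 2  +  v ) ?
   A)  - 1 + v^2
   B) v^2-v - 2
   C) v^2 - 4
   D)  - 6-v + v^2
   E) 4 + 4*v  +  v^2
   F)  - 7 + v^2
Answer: C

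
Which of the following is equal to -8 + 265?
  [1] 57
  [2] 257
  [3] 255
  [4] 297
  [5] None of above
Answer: 2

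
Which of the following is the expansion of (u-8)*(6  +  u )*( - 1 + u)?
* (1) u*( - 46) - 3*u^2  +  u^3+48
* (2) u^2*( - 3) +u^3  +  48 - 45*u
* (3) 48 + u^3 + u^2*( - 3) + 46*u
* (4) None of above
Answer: 1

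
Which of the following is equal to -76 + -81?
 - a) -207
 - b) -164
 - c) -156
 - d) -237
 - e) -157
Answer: e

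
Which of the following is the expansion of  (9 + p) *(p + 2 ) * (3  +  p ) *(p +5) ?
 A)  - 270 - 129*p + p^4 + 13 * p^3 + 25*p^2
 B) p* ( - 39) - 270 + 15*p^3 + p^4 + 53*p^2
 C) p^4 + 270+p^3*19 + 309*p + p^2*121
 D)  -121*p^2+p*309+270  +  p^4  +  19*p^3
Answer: C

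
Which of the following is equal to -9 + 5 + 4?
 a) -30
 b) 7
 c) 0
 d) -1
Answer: c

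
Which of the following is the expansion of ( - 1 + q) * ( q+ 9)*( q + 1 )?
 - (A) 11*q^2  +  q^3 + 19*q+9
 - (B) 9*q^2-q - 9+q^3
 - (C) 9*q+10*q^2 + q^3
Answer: B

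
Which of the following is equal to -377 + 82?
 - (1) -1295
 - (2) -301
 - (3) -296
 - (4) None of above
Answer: 4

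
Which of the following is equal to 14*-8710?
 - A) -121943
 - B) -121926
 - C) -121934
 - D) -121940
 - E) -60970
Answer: D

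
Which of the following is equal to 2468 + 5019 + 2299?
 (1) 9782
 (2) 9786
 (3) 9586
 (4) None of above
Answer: 2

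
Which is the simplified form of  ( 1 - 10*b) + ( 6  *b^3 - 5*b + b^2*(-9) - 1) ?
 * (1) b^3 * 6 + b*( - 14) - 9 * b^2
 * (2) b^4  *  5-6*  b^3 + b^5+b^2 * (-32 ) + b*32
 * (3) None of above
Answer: 3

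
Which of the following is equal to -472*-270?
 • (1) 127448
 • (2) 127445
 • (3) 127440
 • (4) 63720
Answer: 3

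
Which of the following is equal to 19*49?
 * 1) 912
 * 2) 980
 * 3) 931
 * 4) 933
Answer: 3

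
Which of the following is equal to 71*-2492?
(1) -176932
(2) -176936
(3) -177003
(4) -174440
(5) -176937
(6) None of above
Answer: 1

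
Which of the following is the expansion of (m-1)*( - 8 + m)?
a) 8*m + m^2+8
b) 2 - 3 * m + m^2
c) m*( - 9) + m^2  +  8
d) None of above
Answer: c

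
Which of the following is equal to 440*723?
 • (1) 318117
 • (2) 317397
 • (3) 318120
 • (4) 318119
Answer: 3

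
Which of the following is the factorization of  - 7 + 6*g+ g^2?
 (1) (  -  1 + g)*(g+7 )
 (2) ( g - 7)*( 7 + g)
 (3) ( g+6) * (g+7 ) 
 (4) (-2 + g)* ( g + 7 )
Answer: 1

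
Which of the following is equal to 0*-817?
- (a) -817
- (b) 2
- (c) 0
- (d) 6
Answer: c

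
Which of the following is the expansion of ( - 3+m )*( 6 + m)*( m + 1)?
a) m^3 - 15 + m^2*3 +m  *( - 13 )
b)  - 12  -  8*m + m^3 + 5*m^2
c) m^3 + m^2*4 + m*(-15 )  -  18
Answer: c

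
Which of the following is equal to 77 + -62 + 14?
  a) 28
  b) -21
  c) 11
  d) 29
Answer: d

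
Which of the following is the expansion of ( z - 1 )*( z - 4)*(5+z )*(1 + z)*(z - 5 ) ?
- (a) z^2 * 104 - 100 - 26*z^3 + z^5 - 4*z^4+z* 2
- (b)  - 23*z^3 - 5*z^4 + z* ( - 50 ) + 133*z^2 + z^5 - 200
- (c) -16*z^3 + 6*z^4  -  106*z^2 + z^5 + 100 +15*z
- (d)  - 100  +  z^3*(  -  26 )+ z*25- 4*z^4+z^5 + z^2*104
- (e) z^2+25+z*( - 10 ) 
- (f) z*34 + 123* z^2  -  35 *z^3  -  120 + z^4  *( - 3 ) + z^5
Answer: d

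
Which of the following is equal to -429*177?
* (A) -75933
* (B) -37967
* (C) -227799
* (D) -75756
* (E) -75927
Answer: A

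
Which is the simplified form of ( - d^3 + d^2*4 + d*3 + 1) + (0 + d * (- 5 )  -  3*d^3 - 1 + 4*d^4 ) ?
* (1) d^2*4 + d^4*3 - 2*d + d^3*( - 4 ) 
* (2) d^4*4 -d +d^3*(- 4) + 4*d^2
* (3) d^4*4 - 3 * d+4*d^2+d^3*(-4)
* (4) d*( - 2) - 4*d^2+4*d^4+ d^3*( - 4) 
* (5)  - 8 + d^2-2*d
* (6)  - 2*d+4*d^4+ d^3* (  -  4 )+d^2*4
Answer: 6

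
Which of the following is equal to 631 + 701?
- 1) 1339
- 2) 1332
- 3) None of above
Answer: 2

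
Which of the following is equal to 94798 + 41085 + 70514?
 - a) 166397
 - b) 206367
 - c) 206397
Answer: c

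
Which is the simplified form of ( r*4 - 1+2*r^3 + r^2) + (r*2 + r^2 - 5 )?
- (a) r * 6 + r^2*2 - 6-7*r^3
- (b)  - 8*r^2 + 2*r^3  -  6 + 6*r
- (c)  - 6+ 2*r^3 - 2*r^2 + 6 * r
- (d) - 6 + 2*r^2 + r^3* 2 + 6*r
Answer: d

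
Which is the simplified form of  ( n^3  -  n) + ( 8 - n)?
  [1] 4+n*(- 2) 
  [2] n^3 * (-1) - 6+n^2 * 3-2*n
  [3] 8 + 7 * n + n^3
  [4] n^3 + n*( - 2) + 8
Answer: 4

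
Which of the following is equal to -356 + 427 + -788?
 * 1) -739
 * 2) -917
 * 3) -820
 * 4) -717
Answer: 4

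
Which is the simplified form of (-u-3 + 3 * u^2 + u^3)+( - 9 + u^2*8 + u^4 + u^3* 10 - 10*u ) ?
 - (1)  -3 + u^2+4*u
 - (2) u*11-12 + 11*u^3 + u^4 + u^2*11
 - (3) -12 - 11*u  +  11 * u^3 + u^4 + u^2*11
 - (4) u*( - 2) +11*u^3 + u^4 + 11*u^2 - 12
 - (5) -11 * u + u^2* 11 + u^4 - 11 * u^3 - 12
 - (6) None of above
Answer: 3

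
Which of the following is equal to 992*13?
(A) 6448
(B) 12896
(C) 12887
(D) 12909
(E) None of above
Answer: B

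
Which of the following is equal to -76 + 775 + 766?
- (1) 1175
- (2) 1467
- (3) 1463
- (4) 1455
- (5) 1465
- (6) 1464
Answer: 5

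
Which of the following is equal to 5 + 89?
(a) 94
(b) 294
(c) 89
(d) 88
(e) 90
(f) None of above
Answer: a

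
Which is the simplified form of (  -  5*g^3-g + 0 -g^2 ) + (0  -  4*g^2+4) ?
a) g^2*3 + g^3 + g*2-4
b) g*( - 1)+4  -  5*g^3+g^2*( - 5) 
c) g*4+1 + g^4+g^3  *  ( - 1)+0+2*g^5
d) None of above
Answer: b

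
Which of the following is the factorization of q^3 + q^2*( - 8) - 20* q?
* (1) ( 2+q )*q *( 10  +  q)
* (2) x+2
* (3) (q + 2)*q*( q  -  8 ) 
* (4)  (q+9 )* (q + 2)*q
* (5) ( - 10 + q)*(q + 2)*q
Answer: 5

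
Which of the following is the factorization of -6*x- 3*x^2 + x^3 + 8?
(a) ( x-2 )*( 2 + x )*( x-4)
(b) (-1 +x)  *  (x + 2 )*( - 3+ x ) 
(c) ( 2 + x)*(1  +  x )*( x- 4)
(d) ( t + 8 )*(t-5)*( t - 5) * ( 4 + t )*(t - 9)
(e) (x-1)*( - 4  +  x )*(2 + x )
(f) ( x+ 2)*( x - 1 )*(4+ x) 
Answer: e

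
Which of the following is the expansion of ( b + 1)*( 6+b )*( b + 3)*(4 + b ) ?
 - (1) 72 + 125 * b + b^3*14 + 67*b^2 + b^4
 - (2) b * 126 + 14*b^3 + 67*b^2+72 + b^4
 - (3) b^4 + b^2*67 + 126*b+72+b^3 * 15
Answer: 2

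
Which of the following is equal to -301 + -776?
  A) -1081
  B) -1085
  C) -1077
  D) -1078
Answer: C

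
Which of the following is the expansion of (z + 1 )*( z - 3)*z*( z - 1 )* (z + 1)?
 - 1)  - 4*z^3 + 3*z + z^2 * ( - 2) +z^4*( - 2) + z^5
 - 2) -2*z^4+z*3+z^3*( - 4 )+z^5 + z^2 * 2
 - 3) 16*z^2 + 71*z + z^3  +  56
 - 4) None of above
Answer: 2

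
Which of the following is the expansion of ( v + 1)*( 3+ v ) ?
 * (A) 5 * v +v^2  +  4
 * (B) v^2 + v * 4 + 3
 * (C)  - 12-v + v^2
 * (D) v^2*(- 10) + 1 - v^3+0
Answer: B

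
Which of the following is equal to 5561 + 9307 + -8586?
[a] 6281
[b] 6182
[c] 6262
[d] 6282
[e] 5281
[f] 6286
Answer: d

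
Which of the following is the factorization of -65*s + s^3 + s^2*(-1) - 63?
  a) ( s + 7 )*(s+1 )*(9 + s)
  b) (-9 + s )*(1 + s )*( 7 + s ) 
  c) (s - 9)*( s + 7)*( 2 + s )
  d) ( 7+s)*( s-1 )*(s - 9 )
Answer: b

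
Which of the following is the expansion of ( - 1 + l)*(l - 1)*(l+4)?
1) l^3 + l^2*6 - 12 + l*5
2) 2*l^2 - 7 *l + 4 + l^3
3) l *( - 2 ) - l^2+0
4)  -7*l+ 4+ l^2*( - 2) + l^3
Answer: 2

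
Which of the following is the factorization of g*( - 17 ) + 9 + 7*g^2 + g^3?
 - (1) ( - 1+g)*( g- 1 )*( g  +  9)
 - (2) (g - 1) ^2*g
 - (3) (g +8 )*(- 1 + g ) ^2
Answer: 1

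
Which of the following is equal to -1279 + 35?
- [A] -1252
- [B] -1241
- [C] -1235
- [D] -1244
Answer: D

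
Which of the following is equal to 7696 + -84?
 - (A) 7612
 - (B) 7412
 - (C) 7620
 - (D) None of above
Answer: A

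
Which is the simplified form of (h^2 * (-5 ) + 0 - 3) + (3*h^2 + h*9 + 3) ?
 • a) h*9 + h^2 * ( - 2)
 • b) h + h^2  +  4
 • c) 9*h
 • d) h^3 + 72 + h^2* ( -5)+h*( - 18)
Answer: a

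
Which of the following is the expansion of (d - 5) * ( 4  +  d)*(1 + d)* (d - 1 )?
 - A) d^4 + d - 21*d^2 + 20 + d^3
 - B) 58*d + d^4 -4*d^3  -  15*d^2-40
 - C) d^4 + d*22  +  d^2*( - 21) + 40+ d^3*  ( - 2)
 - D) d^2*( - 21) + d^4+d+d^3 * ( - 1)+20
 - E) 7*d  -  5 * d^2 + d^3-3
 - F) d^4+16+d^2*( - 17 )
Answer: D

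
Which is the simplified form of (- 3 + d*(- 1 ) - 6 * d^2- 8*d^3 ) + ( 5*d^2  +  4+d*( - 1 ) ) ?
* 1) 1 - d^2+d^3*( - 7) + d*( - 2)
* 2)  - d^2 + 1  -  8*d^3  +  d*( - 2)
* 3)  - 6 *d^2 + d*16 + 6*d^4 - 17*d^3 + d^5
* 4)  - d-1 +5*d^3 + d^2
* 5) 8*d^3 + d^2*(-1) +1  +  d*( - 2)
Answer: 2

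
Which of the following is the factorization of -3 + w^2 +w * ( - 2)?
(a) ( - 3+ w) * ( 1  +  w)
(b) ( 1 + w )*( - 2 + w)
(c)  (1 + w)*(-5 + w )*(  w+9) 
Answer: a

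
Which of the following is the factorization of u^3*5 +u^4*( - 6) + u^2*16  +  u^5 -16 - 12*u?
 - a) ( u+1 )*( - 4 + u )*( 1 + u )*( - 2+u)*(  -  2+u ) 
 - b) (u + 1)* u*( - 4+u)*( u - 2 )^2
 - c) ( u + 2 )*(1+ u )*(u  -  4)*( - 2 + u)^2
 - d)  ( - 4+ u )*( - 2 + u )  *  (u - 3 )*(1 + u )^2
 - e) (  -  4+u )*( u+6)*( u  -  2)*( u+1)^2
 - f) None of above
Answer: a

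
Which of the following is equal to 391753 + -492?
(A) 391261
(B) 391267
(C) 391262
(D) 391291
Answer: A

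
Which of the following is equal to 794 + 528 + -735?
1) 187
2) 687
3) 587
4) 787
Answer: 3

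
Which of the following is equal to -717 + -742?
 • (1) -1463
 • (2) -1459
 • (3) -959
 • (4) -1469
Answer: 2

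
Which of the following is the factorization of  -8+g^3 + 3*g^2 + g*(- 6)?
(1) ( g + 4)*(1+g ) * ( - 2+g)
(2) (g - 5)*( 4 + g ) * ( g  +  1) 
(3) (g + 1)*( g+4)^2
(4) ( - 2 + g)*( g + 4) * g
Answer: 1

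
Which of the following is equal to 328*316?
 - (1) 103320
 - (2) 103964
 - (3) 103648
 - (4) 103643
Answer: 3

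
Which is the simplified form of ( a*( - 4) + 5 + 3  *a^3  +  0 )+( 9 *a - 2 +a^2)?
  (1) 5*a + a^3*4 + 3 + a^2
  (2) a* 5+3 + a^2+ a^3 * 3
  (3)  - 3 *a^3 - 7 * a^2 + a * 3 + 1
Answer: 2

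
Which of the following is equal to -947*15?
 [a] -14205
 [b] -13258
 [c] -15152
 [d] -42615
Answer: a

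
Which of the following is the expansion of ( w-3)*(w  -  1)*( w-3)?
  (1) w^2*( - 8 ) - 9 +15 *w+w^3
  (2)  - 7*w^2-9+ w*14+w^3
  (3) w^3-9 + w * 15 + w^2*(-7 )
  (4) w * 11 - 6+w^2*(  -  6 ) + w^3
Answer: 3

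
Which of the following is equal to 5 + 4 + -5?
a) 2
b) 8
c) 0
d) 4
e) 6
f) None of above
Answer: d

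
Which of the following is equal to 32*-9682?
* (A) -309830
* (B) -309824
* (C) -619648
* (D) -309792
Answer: B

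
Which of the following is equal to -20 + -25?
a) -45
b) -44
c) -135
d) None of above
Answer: a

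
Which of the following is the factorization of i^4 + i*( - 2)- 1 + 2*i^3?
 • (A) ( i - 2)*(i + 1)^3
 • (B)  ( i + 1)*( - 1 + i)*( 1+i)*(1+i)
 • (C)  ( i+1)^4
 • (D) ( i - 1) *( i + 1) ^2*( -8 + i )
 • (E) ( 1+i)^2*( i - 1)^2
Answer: B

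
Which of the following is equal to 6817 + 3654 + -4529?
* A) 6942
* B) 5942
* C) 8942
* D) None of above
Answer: B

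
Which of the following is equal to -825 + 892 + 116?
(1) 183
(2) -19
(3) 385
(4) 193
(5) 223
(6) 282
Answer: 1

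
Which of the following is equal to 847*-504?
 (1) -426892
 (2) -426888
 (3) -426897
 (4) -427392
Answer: 2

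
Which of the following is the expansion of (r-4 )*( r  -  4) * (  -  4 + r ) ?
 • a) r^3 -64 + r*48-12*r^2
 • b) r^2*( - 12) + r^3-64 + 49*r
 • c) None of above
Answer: a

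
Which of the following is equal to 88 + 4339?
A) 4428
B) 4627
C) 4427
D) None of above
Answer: C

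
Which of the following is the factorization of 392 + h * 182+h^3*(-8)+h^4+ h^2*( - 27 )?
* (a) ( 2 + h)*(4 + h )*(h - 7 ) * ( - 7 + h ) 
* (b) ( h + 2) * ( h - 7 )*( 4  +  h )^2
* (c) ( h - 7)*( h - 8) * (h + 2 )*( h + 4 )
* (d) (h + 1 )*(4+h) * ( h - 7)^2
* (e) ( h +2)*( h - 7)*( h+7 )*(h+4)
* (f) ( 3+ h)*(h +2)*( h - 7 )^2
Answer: a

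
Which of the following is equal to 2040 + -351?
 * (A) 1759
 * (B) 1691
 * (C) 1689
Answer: C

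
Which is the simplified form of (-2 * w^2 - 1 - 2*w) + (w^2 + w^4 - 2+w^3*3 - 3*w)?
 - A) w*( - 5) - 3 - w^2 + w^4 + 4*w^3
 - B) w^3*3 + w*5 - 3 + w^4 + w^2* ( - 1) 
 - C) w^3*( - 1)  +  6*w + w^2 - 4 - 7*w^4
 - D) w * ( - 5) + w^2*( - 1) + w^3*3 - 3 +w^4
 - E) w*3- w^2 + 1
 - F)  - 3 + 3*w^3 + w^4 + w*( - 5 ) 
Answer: D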